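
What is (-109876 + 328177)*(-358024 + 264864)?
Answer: -20336921160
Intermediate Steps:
(-109876 + 328177)*(-358024 + 264864) = 218301*(-93160) = -20336921160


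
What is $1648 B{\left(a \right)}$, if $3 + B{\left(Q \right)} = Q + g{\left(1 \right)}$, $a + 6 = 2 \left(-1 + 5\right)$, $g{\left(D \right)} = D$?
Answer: $0$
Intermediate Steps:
$a = 2$ ($a = -6 + 2 \left(-1 + 5\right) = -6 + 2 \cdot 4 = -6 + 8 = 2$)
$B{\left(Q \right)} = -2 + Q$ ($B{\left(Q \right)} = -3 + \left(Q + 1\right) = -3 + \left(1 + Q\right) = -2 + Q$)
$1648 B{\left(a \right)} = 1648 \left(-2 + 2\right) = 1648 \cdot 0 = 0$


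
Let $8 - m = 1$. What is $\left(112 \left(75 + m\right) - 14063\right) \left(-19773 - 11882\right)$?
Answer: $154444745$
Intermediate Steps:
$m = 7$ ($m = 8 - 1 = 7$)
$\left(112 \left(75 + m\right) - 14063\right) \left(-19773 - 11882\right) = \left(112 \left(75 + 7\right) - 14063\right) \left(-19773 - 11882\right) = \left(112 \cdot 82 - 14063\right) \left(-31655\right) = \left(9184 - 14063\right) \left(-31655\right) = \left(-4879\right) \left(-31655\right) = 154444745$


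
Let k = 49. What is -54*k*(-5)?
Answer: 13230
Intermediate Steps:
-54*k*(-5) = -2646*(-5) = -54*(-245) = 13230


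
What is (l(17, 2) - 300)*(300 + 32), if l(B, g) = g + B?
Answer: -93292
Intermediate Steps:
l(B, g) = B + g
(l(17, 2) - 300)*(300 + 32) = ((17 + 2) - 300)*(300 + 32) = (19 - 300)*332 = -281*332 = -93292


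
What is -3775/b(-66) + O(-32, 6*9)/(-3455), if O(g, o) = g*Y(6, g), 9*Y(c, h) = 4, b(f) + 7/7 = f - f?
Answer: 117383753/31095 ≈ 3775.0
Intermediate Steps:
b(f) = -1 (b(f) = -1 + (f - f) = -1 + 0 = -1)
Y(c, h) = 4/9 (Y(c, h) = (⅑)*4 = 4/9)
O(g, o) = 4*g/9 (O(g, o) = g*(4/9) = 4*g/9)
-3775/b(-66) + O(-32, 6*9)/(-3455) = -3775/(-1) + ((4/9)*(-32))/(-3455) = -3775*(-1) - 128/9*(-1/3455) = 3775 + 128/31095 = 117383753/31095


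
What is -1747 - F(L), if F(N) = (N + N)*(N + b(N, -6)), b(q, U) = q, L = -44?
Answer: -9491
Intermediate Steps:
F(N) = 4*N**2 (F(N) = (N + N)*(N + N) = (2*N)*(2*N) = 4*N**2)
-1747 - F(L) = -1747 - 4*(-44)**2 = -1747 - 4*1936 = -1747 - 1*7744 = -1747 - 7744 = -9491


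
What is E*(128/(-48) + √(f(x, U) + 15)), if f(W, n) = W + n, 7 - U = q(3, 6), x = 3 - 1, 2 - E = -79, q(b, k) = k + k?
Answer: -216 + 162*√3 ≈ 64.592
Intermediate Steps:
q(b, k) = 2*k
E = 81 (E = 2 - 1*(-79) = 2 + 79 = 81)
x = 2
U = -5 (U = 7 - 2*6 = 7 - 1*12 = 7 - 12 = -5)
E*(128/(-48) + √(f(x, U) + 15)) = 81*(128/(-48) + √((2 - 5) + 15)) = 81*(128*(-1/48) + √(-3 + 15)) = 81*(-8/3 + √12) = 81*(-8/3 + 2*√3) = -216 + 162*√3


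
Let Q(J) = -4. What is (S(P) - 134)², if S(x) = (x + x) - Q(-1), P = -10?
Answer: 22500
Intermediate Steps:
S(x) = 4 + 2*x (S(x) = (x + x) - 1*(-4) = 2*x + 4 = 4 + 2*x)
(S(P) - 134)² = ((4 + 2*(-10)) - 134)² = ((4 - 20) - 134)² = (-16 - 134)² = (-150)² = 22500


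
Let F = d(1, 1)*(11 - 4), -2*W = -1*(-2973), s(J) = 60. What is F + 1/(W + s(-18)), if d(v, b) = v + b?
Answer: 39940/2853 ≈ 13.999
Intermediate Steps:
d(v, b) = b + v
W = -2973/2 (W = -(-1)*(-2973)/2 = -1/2*2973 = -2973/2 ≈ -1486.5)
F = 14 (F = (1 + 1)*(11 - 4) = 2*7 = 14)
F + 1/(W + s(-18)) = 14 + 1/(-2973/2 + 60) = 14 + 1/(-2853/2) = 14 - 2/2853 = 39940/2853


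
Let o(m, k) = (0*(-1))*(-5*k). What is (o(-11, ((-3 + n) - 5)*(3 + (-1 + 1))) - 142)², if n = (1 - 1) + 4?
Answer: 20164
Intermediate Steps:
n = 4 (n = 0 + 4 = 4)
o(m, k) = 0 (o(m, k) = 0*(-5*k) = 0)
(o(-11, ((-3 + n) - 5)*(3 + (-1 + 1))) - 142)² = (0 - 142)² = (-142)² = 20164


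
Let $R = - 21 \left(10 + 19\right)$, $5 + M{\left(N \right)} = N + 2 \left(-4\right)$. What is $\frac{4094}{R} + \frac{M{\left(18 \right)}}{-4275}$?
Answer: $- \frac{1166993}{173565} \approx -6.7237$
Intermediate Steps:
$M{\left(N \right)} = -13 + N$ ($M{\left(N \right)} = -5 + \left(N + 2 \left(-4\right)\right) = -5 + \left(N - 8\right) = -5 + \left(-8 + N\right) = -13 + N$)
$R = -609$ ($R = \left(-21\right) 29 = -609$)
$\frac{4094}{R} + \frac{M{\left(18 \right)}}{-4275} = \frac{4094}{-609} + \frac{-13 + 18}{-4275} = 4094 \left(- \frac{1}{609}\right) + 5 \left(- \frac{1}{4275}\right) = - \frac{4094}{609} - \frac{1}{855} = - \frac{1166993}{173565}$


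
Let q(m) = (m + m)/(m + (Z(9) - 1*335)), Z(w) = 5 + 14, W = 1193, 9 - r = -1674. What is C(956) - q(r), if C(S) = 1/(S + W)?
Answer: -7232167/2937683 ≈ -2.4619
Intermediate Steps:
r = 1683 (r = 9 - 1*(-1674) = 9 + 1674 = 1683)
Z(w) = 19
C(S) = 1/(1193 + S) (C(S) = 1/(S + 1193) = 1/(1193 + S))
q(m) = 2*m/(-316 + m) (q(m) = (m + m)/(m + (19 - 1*335)) = (2*m)/(m + (19 - 335)) = (2*m)/(m - 316) = (2*m)/(-316 + m) = 2*m/(-316 + m))
C(956) - q(r) = 1/(1193 + 956) - 2*1683/(-316 + 1683) = 1/2149 - 2*1683/1367 = 1/2149 - 1*3366/1367 = 1/2149 - 3366/1367 = -7232167/2937683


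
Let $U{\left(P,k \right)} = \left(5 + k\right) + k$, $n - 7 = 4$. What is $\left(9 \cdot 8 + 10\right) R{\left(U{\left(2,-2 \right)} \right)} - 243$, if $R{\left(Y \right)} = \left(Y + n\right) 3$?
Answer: $2709$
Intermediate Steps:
$n = 11$ ($n = 7 + 4 = 11$)
$U{\left(P,k \right)} = 5 + 2 k$
$R{\left(Y \right)} = 33 + 3 Y$ ($R{\left(Y \right)} = \left(Y + 11\right) 3 = \left(11 + Y\right) 3 = 33 + 3 Y$)
$\left(9 \cdot 8 + 10\right) R{\left(U{\left(2,-2 \right)} \right)} - 243 = \left(9 \cdot 8 + 10\right) \left(33 + 3 \left(5 + 2 \left(-2\right)\right)\right) - 243 = \left(72 + 10\right) \left(33 + 3 \left(5 - 4\right)\right) - 243 = 82 \left(33 + 3 \cdot 1\right) - 243 = 82 \left(33 + 3\right) - 243 = 82 \cdot 36 - 243 = 2952 - 243 = 2709$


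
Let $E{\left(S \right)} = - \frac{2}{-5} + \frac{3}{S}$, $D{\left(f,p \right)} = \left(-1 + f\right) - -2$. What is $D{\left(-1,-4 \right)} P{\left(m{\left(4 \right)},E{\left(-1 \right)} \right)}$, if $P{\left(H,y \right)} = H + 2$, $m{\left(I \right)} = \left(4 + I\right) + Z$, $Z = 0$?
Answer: $0$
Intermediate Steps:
$D{\left(f,p \right)} = 1 + f$ ($D{\left(f,p \right)} = \left(-1 + f\right) + 2 = 1 + f$)
$E{\left(S \right)} = \frac{2}{5} + \frac{3}{S}$ ($E{\left(S \right)} = \left(-2\right) \left(- \frac{1}{5}\right) + \frac{3}{S} = \frac{2}{5} + \frac{3}{S}$)
$m{\left(I \right)} = 4 + I$ ($m{\left(I \right)} = \left(4 + I\right) + 0 = 4 + I$)
$P{\left(H,y \right)} = 2 + H$
$D{\left(-1,-4 \right)} P{\left(m{\left(4 \right)},E{\left(-1 \right)} \right)} = \left(1 - 1\right) \left(2 + \left(4 + 4\right)\right) = 0 \left(2 + 8\right) = 0 \cdot 10 = 0$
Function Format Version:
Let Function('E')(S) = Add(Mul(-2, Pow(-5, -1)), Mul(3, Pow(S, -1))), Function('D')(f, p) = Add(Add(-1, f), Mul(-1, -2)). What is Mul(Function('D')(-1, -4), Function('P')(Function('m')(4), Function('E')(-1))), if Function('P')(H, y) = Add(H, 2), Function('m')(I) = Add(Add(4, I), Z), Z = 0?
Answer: 0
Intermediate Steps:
Function('D')(f, p) = Add(1, f) (Function('D')(f, p) = Add(Add(-1, f), 2) = Add(1, f))
Function('E')(S) = Add(Rational(2, 5), Mul(3, Pow(S, -1))) (Function('E')(S) = Add(Mul(-2, Rational(-1, 5)), Mul(3, Pow(S, -1))) = Add(Rational(2, 5), Mul(3, Pow(S, -1))))
Function('m')(I) = Add(4, I) (Function('m')(I) = Add(Add(4, I), 0) = Add(4, I))
Function('P')(H, y) = Add(2, H)
Mul(Function('D')(-1, -4), Function('P')(Function('m')(4), Function('E')(-1))) = Mul(Add(1, -1), Add(2, Add(4, 4))) = Mul(0, Add(2, 8)) = Mul(0, 10) = 0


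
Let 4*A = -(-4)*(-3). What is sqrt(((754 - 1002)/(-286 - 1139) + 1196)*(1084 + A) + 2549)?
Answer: sqrt(105236176641)/285 ≈ 1138.3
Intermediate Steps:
A = -3 (A = (-(-4)*(-3))/4 = (-2*6)/4 = (1/4)*(-12) = -3)
sqrt(((754 - 1002)/(-286 - 1139) + 1196)*(1084 + A) + 2549) = sqrt(((754 - 1002)/(-286 - 1139) + 1196)*(1084 - 3) + 2549) = sqrt((-248/(-1425) + 1196)*1081 + 2549) = sqrt((-248*(-1/1425) + 1196)*1081 + 2549) = sqrt((248/1425 + 1196)*1081 + 2549) = sqrt((1704548/1425)*1081 + 2549) = sqrt(1842616388/1425 + 2549) = sqrt(1846248713/1425) = sqrt(105236176641)/285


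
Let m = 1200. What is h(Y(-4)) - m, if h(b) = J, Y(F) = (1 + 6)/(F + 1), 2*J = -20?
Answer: -1210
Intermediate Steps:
J = -10 (J = (½)*(-20) = -10)
Y(F) = 7/(1 + F)
h(b) = -10
h(Y(-4)) - m = -10 - 1*1200 = -10 - 1200 = -1210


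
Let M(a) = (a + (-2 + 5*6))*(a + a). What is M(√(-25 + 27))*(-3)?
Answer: -12 - 168*√2 ≈ -249.59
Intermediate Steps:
M(a) = 2*a*(28 + a) (M(a) = (a + (-2 + 30))*(2*a) = (a + 28)*(2*a) = (28 + a)*(2*a) = 2*a*(28 + a))
M(√(-25 + 27))*(-3) = (2*√(-25 + 27)*(28 + √(-25 + 27)))*(-3) = (2*√2*(28 + √2))*(-3) = -6*√2*(28 + √2)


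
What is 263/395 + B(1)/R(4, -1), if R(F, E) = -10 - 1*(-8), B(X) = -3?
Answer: 1711/790 ≈ 2.1658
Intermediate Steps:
R(F, E) = -2 (R(F, E) = -10 + 8 = -2)
263/395 + B(1)/R(4, -1) = 263/395 - 3/(-2) = 263*(1/395) - 3*(-½) = 263/395 + 3/2 = 1711/790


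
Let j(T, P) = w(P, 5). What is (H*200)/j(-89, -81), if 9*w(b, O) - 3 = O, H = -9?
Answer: -2025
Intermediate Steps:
w(b, O) = ⅓ + O/9
j(T, P) = 8/9 (j(T, P) = ⅓ + (⅑)*5 = ⅓ + 5/9 = 8/9)
(H*200)/j(-89, -81) = (-9*200)/(8/9) = -1800*9/8 = -2025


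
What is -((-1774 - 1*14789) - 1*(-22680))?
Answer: -6117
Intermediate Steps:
-((-1774 - 1*14789) - 1*(-22680)) = -((-1774 - 14789) + 22680) = -(-16563 + 22680) = -1*6117 = -6117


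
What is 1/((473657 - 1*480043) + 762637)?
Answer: 1/756251 ≈ 1.3223e-6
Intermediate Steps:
1/((473657 - 1*480043) + 762637) = 1/((473657 - 480043) + 762637) = 1/(-6386 + 762637) = 1/756251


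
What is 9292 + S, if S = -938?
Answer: 8354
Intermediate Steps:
9292 + S = 9292 - 938 = 8354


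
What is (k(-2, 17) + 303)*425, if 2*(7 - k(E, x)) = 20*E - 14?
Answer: 143225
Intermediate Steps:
k(E, x) = 14 - 10*E (k(E, x) = 7 - (20*E - 14)/2 = 7 - (-14 + 20*E)/2 = 7 + (7 - 10*E) = 14 - 10*E)
(k(-2, 17) + 303)*425 = ((14 - 10*(-2)) + 303)*425 = ((14 + 20) + 303)*425 = (34 + 303)*425 = 337*425 = 143225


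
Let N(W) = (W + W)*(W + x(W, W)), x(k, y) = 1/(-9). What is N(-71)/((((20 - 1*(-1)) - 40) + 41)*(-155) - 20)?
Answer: -9088/3087 ≈ -2.9440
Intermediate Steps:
x(k, y) = -1/9
N(W) = 2*W*(-1/9 + W) (N(W) = (W + W)*(W - 1/9) = (2*W)*(-1/9 + W) = 2*W*(-1/9 + W))
N(-71)/((((20 - 1*(-1)) - 40) + 41)*(-155) - 20) = ((2/9)*(-71)*(-1 + 9*(-71)))/((((20 - 1*(-1)) - 40) + 41)*(-155) - 20) = ((2/9)*(-71)*(-1 - 639))/((((20 + 1) - 40) + 41)*(-155) - 20) = ((2/9)*(-71)*(-640))/(((21 - 40) + 41)*(-155) - 20) = 90880/(9*((-19 + 41)*(-155) - 20)) = 90880/(9*(22*(-155) - 20)) = 90880/(9*(-3410 - 20)) = (90880/9)/(-3430) = (90880/9)*(-1/3430) = -9088/3087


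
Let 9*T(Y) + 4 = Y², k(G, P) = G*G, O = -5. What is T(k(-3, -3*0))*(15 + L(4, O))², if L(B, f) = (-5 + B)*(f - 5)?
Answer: 48125/9 ≈ 5347.2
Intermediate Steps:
L(B, f) = (-5 + B)*(-5 + f)
k(G, P) = G²
T(Y) = -4/9 + Y²/9
T(k(-3, -3*0))*(15 + L(4, O))² = (-4/9 + ((-3)²)²/9)*(15 + (25 - 5*4 - 5*(-5) + 4*(-5)))² = (-4/9 + (⅑)*9²)*(15 + (25 - 20 + 25 - 20))² = (-4/9 + (⅑)*81)*(15 + 10)² = (-4/9 + 9)*25² = (77/9)*625 = 48125/9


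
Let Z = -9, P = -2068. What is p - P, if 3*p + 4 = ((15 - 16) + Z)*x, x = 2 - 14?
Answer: 6320/3 ≈ 2106.7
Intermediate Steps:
x = -12
p = 116/3 (p = -4/3 + (((15 - 16) - 9)*(-12))/3 = -4/3 + ((-1 - 9)*(-12))/3 = -4/3 + (-10*(-12))/3 = -4/3 + (⅓)*120 = -4/3 + 40 = 116/3 ≈ 38.667)
p - P = 116/3 - 1*(-2068) = 116/3 + 2068 = 6320/3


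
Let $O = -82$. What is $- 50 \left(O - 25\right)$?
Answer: $5350$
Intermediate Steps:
$- 50 \left(O - 25\right) = - 50 \left(-82 - 25\right) = \left(-50\right) \left(-107\right) = 5350$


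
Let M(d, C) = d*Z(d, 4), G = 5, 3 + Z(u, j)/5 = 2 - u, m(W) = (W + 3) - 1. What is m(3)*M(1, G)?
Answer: -50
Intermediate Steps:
m(W) = 2 + W (m(W) = (3 + W) - 1 = 2 + W)
Z(u, j) = -5 - 5*u (Z(u, j) = -15 + 5*(2 - u) = -15 + (10 - 5*u) = -5 - 5*u)
M(d, C) = d*(-5 - 5*d)
m(3)*M(1, G) = (2 + 3)*(-5*1*(1 + 1)) = 5*(-5*1*2) = 5*(-10) = -50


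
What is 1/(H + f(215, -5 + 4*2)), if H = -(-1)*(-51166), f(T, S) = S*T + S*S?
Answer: -1/50512 ≈ -1.9797e-5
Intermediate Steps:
f(T, S) = S² + S*T (f(T, S) = S*T + S² = S² + S*T)
H = -51166 (H = -1*51166 = -51166)
1/(H + f(215, -5 + 4*2)) = 1/(-51166 + (-5 + 4*2)*((-5 + 4*2) + 215)) = 1/(-51166 + (-5 + 8)*((-5 + 8) + 215)) = 1/(-51166 + 3*(3 + 215)) = 1/(-51166 + 3*218) = 1/(-51166 + 654) = 1/(-50512) = -1/50512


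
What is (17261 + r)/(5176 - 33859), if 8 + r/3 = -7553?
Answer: 5422/28683 ≈ 0.18903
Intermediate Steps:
r = -22683 (r = -24 + 3*(-7553) = -24 - 22659 = -22683)
(17261 + r)/(5176 - 33859) = (17261 - 22683)/(5176 - 33859) = -5422/(-28683) = -5422*(-1/28683) = 5422/28683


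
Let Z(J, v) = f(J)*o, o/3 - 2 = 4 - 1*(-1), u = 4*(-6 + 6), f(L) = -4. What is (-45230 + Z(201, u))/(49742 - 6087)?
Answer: -45314/43655 ≈ -1.0380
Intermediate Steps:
u = 0 (u = 4*0 = 0)
o = 21 (o = 6 + 3*(4 - 1*(-1)) = 6 + 3*(4 + 1) = 6 + 3*5 = 6 + 15 = 21)
Z(J, v) = -84 (Z(J, v) = -4*21 = -84)
(-45230 + Z(201, u))/(49742 - 6087) = (-45230 - 84)/(49742 - 6087) = -45314/43655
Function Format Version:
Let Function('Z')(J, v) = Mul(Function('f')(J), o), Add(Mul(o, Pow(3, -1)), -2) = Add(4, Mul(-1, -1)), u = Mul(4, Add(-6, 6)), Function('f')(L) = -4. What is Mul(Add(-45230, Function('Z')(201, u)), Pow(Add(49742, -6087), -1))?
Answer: Rational(-45314, 43655) ≈ -1.0380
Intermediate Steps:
u = 0 (u = Mul(4, 0) = 0)
o = 21 (o = Add(6, Mul(3, Add(4, Mul(-1, -1)))) = Add(6, Mul(3, Add(4, 1))) = Add(6, Mul(3, 5)) = Add(6, 15) = 21)
Function('Z')(J, v) = -84 (Function('Z')(J, v) = Mul(-4, 21) = -84)
Mul(Add(-45230, Function('Z')(201, u)), Pow(Add(49742, -6087), -1)) = Mul(Add(-45230, -84), Pow(Add(49742, -6087), -1)) = Mul(-45314, Pow(43655, -1)) = Mul(-45314, Rational(1, 43655)) = Rational(-45314, 43655)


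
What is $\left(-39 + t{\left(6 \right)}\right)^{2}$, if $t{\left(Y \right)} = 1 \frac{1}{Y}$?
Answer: $\frac{54289}{36} \approx 1508.0$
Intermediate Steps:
$t{\left(Y \right)} = \frac{1}{Y}$
$\left(-39 + t{\left(6 \right)}\right)^{2} = \left(-39 + \frac{1}{6}\right)^{2} = \left(- \frac{233}{6}\right)^{2} = \frac{54289}{36}$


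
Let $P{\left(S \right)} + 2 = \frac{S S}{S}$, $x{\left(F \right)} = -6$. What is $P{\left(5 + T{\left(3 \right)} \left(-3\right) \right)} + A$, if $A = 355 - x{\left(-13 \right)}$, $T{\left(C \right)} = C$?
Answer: $355$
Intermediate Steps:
$P{\left(S \right)} = -2 + S$ ($P{\left(S \right)} = -2 + \frac{S S}{S} = -2 + \frac{S^{2}}{S} = -2 + S$)
$A = 361$ ($A = 355 - -6 = 355 + 6 = 361$)
$P{\left(5 + T{\left(3 \right)} \left(-3\right) \right)} + A = \left(-2 + \left(5 + 3 \left(-3\right)\right)\right) + 361 = \left(-2 + \left(5 - 9\right)\right) + 361 = \left(-2 - 4\right) + 361 = -6 + 361 = 355$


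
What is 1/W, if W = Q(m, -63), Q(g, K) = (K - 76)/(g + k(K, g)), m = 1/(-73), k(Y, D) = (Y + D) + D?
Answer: 4602/10147 ≈ 0.45353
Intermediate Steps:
k(Y, D) = Y + 2*D (k(Y, D) = (D + Y) + D = Y + 2*D)
m = -1/73 ≈ -0.013699
Q(g, K) = (-76 + K)/(K + 3*g) (Q(g, K) = (K - 76)/(g + (K + 2*g)) = (-76 + K)/(K + 3*g))
W = 10147/4602 (W = (-76 - 63)/(-63 + 3*(-1/73)) = -139/(-63 - 3/73) = -139/(-4602/73) = -73/4602*(-139) = 10147/4602 ≈ 2.2049)
1/W = 1/(10147/4602) = 4602/10147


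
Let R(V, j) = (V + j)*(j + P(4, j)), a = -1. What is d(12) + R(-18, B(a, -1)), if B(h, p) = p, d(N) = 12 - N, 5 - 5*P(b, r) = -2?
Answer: -38/5 ≈ -7.6000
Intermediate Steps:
P(b, r) = 7/5 (P(b, r) = 1 - 1/5*(-2) = 1 + 2/5 = 7/5)
R(V, j) = (7/5 + j)*(V + j) (R(V, j) = (V + j)*(j + 7/5) = (V + j)*(7/5 + j) = (7/5 + j)*(V + j))
d(12) + R(-18, B(a, -1)) = (12 - 1*12) + ((-1)**2 + (7/5)*(-18) + (7/5)*(-1) - 18*(-1)) = (12 - 12) + (1 - 126/5 - 7/5 + 18) = 0 - 38/5 = -38/5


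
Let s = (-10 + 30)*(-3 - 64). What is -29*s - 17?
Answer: 38843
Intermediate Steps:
s = -1340 (s = 20*(-67) = -1340)
-29*s - 17 = -29*(-1340) - 17 = 38860 - 17 = 38843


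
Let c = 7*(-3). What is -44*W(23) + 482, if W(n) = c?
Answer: 1406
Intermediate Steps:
c = -21
W(n) = -21
-44*W(23) + 482 = -44*(-21) + 482 = 924 + 482 = 1406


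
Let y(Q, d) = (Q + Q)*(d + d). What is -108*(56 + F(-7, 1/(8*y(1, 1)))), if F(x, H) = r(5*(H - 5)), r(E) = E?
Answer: -26919/8 ≈ -3364.9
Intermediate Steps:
y(Q, d) = 4*Q*d (y(Q, d) = (2*Q)*(2*d) = 4*Q*d)
F(x, H) = -25 + 5*H (F(x, H) = 5*(H - 5) = 5*(-5 + H) = -25 + 5*H)
-108*(56 + F(-7, 1/(8*y(1, 1)))) = -108*(56 + (-25 + 5*(1/(8*((4*1*1)))))) = -108*(56 + (-25 + 5*((1/8)/4))) = -108*(56 + (-25 + 5*((1/8)*(1/4)))) = -108*(56 + (-25 + 5*(1/32))) = -108*(56 + (-25 + 5/32)) = -108*(56 - 795/32) = -108*997/32 = -26919/8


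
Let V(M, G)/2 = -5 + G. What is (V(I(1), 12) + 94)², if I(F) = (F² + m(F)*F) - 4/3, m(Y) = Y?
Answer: 11664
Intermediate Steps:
I(F) = -4/3 + 2*F² (I(F) = (F² + F*F) - 4/3 = (F² + F²) - 4*⅓ = 2*F² - 4/3 = -4/3 + 2*F²)
V(M, G) = -10 + 2*G (V(M, G) = 2*(-5 + G) = -10 + 2*G)
(V(I(1), 12) + 94)² = ((-10 + 2*12) + 94)² = ((-10 + 24) + 94)² = (14 + 94)² = 108² = 11664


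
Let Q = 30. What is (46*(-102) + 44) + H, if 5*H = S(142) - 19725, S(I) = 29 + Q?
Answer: -42906/5 ≈ -8581.2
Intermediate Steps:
S(I) = 59 (S(I) = 29 + 30 = 59)
H = -19666/5 (H = (59 - 19725)/5 = (1/5)*(-19666) = -19666/5 ≈ -3933.2)
(46*(-102) + 44) + H = (46*(-102) + 44) - 19666/5 = (-4692 + 44) - 19666/5 = -4648 - 19666/5 = -42906/5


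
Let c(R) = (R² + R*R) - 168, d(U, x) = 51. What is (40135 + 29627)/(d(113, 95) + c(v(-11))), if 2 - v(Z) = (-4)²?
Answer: 6342/25 ≈ 253.68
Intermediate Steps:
v(Z) = -14 (v(Z) = 2 - 1*(-4)² = 2 - 1*16 = 2 - 16 = -14)
c(R) = -168 + 2*R² (c(R) = (R² + R²) - 168 = 2*R² - 168 = -168 + 2*R²)
(40135 + 29627)/(d(113, 95) + c(v(-11))) = (40135 + 29627)/(51 + (-168 + 2*(-14)²)) = 69762/(51 + (-168 + 2*196)) = 69762/(51 + (-168 + 392)) = 69762/(51 + 224) = 69762/275 = 69762*(1/275) = 6342/25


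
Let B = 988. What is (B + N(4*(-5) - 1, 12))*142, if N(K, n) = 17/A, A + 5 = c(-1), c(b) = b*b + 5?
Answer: 142710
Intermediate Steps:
c(b) = 5 + b² (c(b) = b² + 5 = 5 + b²)
A = 1 (A = -5 + (5 + (-1)²) = -5 + (5 + 1) = -5 + 6 = 1)
N(K, n) = 17 (N(K, n) = 17/1 = 17*1 = 17)
(B + N(4*(-5) - 1, 12))*142 = (988 + 17)*142 = 1005*142 = 142710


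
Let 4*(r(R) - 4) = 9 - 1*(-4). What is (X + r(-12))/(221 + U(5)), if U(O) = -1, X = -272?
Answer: -1059/880 ≈ -1.2034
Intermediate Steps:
r(R) = 29/4 (r(R) = 4 + (9 - 1*(-4))/4 = 4 + (9 + 4)/4 = 4 + (1/4)*13 = 4 + 13/4 = 29/4)
(X + r(-12))/(221 + U(5)) = (-272 + 29/4)/(221 - 1) = -1059/4/220 = -1059/4*1/220 = -1059/880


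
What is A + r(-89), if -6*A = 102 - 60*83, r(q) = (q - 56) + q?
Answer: 579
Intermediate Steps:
r(q) = -56 + 2*q (r(q) = (-56 + q) + q = -56 + 2*q)
A = 813 (A = -(102 - 60*83)/6 = -(102 - 4980)/6 = -⅙*(-4878) = 813)
A + r(-89) = 813 + (-56 + 2*(-89)) = 813 + (-56 - 178) = 813 - 234 = 579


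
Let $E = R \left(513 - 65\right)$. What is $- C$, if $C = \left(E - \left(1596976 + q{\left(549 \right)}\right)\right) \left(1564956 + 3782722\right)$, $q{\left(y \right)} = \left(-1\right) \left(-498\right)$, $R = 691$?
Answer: $6887306582268$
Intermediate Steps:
$q{\left(y \right)} = 498$
$E = 309568$ ($E = 691 \left(513 - 65\right) = 691 \cdot 448 = 309568$)
$C = -6887306582268$ ($C = \left(309568 - 1597474\right) \left(1564956 + 3782722\right) = \left(309568 - 1597474\right) 5347678 = \left(-1287906\right) 5347678 = -6887306582268$)
$- C = \left(-1\right) \left(-6887306582268\right) = 6887306582268$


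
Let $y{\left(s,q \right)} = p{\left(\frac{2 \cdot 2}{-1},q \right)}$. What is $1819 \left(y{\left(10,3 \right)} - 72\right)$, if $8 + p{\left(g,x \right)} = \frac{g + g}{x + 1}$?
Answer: $-149158$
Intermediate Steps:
$p{\left(g,x \right)} = -8 + \frac{2 g}{1 + x}$ ($p{\left(g,x \right)} = -8 + \frac{g + g}{x + 1} = -8 + \frac{2 g}{1 + x}$)
$y{\left(s,q \right)} = \frac{2 \left(-8 - 4 q\right)}{1 + q}$ ($y{\left(s,q \right)} = \frac{2 \left(-4 + \frac{2 \cdot 2}{-1} - 4 q\right)}{1 + q} = \frac{2 \left(-4 + 4 \left(-1\right) - 4 q\right)}{1 + q} = \frac{2 \left(-4 - 4 - 4 q\right)}{1 + q} = \frac{2 \left(-8 - 4 q\right)}{1 + q}$)
$1819 \left(y{\left(10,3 \right)} - 72\right) = 1819 \left(\frac{8 \left(-2 - 3\right)}{1 + 3} - 72\right) = 1819 \left(\frac{8 \left(-2 - 3\right)}{4} - 72\right) = 1819 \left(8 \cdot \frac{1}{4} \left(-5\right) - 72\right) = 1819 \left(-10 - 72\right) = 1819 \left(-82\right) = -149158$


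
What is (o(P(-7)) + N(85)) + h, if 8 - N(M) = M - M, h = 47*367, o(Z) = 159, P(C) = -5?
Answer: 17416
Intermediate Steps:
h = 17249
N(M) = 8 (N(M) = 8 - (M - M) = 8 - 1*0 = 8 + 0 = 8)
(o(P(-7)) + N(85)) + h = (159 + 8) + 17249 = 167 + 17249 = 17416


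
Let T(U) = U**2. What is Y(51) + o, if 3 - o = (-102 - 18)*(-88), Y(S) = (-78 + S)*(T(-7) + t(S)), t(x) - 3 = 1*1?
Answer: -11988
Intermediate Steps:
t(x) = 4 (t(x) = 3 + 1*1 = 3 + 1 = 4)
Y(S) = -4134 + 53*S (Y(S) = (-78 + S)*((-7)**2 + 4) = (-78 + S)*(49 + 4) = (-78 + S)*53 = -4134 + 53*S)
o = -10557 (o = 3 - (-102 - 18)*(-88) = 3 - (-120)*(-88) = 3 - 1*10560 = 3 - 10560 = -10557)
Y(51) + o = (-4134 + 53*51) - 10557 = (-4134 + 2703) - 10557 = -1431 - 10557 = -11988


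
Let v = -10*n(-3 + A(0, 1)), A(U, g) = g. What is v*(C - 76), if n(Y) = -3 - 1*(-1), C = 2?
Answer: -1480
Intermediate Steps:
n(Y) = -2 (n(Y) = -3 + 1 = -2)
v = 20 (v = -10*(-2) = 20)
v*(C - 76) = 20*(2 - 76) = 20*(-74) = -1480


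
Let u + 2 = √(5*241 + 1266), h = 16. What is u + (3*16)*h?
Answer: 766 + √2471 ≈ 815.71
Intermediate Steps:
u = -2 + √2471 (u = -2 + √(5*241 + 1266) = -2 + √(1205 + 1266) = -2 + √2471 ≈ 47.709)
u + (3*16)*h = (-2 + √2471) + (3*16)*16 = (-2 + √2471) + 48*16 = (-2 + √2471) + 768 = 766 + √2471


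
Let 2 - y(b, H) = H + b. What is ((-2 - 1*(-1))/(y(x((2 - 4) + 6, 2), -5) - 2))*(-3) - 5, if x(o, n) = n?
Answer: -4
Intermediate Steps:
y(b, H) = 2 - H - b (y(b, H) = 2 - (H + b) = 2 + (-H - b) = 2 - H - b)
((-2 - 1*(-1))/(y(x((2 - 4) + 6, 2), -5) - 2))*(-3) - 5 = ((-2 - 1*(-1))/((2 - 1*(-5) - 1*2) - 2))*(-3) - 5 = ((-2 + 1)/((2 + 5 - 2) - 2))*(-3) - 5 = -1/(5 - 2)*(-3) - 5 = -1/3*(-3) - 5 = 1 - 5 = -4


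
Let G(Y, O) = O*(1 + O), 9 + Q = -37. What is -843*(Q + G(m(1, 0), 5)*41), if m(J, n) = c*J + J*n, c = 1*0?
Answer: -998112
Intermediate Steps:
c = 0
Q = -46 (Q = -9 - 37 = -46)
m(J, n) = J*n (m(J, n) = 0*J + J*n = 0 + J*n = J*n)
-843*(Q + G(m(1, 0), 5)*41) = -843*(-46 + (5*(1 + 5))*41) = -843*(-46 + (5*6)*41) = -843*(-46 + 30*41) = -843*(-46 + 1230) = -843*1184 = -998112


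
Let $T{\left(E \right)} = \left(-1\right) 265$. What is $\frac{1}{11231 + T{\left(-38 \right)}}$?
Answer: $\frac{1}{10966} \approx 9.1191 \cdot 10^{-5}$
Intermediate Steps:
$T{\left(E \right)} = -265$
$\frac{1}{11231 + T{\left(-38 \right)}} = \frac{1}{11231 - 265} = \frac{1}{10966}$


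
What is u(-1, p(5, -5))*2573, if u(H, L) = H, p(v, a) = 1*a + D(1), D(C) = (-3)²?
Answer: -2573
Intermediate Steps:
D(C) = 9
p(v, a) = 9 + a (p(v, a) = 1*a + 9 = a + 9 = 9 + a)
u(-1, p(5, -5))*2573 = -1*2573 = -2573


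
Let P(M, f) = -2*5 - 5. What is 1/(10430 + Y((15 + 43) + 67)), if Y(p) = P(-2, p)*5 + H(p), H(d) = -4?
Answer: 1/10351 ≈ 9.6609e-5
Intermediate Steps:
P(M, f) = -15 (P(M, f) = -10 - 5 = -15)
Y(p) = -79 (Y(p) = -15*5 - 4 = -75 - 4 = -79)
1/(10430 + Y((15 + 43) + 67)) = 1/(10430 - 79) = 1/10351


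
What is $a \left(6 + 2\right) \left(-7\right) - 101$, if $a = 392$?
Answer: $-22053$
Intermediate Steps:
$a \left(6 + 2\right) \left(-7\right) - 101 = 392 \left(6 + 2\right) \left(-7\right) - 101 = 392 \cdot 8 \left(-7\right) - 101 = 392 \left(-56\right) - 101 = -21952 - 101 = -22053$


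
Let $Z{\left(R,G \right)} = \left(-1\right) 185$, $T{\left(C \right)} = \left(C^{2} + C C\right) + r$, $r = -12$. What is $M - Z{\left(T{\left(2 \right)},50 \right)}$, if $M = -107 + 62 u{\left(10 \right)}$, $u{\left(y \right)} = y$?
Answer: $698$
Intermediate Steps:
$T{\left(C \right)} = -12 + 2 C^{2}$ ($T{\left(C \right)} = \left(C^{2} + C C\right) - 12 = \left(C^{2} + C^{2}\right) - 12 = 2 C^{2} - 12 = -12 + 2 C^{2}$)
$Z{\left(R,G \right)} = -185$
$M = 513$ ($M = -107 + 62 \cdot 10 = -107 + 620 = 513$)
$M - Z{\left(T{\left(2 \right)},50 \right)} = 513 - -185 = 513 + 185 = 698$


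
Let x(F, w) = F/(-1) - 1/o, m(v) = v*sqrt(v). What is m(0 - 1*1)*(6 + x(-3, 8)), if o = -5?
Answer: -46*I/5 ≈ -9.2*I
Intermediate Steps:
m(v) = v**(3/2)
x(F, w) = 1/5 - F (x(F, w) = F/(-1) - 1/(-5) = F*(-1) - 1*(-1/5) = -F + 1/5 = 1/5 - F)
m(0 - 1*1)*(6 + x(-3, 8)) = (0 - 1*1)**(3/2)*(6 + (1/5 - 1*(-3))) = (0 - 1)**(3/2)*(6 + (1/5 + 3)) = (-1)**(3/2)*(6 + 16/5) = -I*(46/5) = -46*I/5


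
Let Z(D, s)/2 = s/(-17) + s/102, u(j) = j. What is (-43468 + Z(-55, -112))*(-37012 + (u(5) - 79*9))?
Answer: 83594705144/51 ≈ 1.6391e+9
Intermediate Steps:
Z(D, s) = -5*s/51 (Z(D, s) = 2*(s/(-17) + s/102) = 2*(s*(-1/17) + s*(1/102)) = 2*(-s/17 + s/102) = 2*(-5*s/102) = -5*s/51)
(-43468 + Z(-55, -112))*(-37012 + (u(5) - 79*9)) = (-43468 - 5/51*(-112))*(-37012 + (5 - 79*9)) = (-43468 + 560/51)*(-37012 + (5 - 711)) = -2216308*(-37012 - 706)/51 = -2216308/51*(-37718) = 83594705144/51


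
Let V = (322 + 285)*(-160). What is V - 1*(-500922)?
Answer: 403802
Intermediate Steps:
V = -97120 (V = 607*(-160) = -97120)
V - 1*(-500922) = -97120 - 1*(-500922) = -97120 + 500922 = 403802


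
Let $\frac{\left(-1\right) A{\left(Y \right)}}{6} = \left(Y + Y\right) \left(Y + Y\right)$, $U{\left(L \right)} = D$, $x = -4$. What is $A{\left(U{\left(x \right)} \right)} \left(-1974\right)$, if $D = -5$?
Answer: $1184400$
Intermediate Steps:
$U{\left(L \right)} = -5$
$A{\left(Y \right)} = - 24 Y^{2}$ ($A{\left(Y \right)} = - 6 \left(Y + Y\right) \left(Y + Y\right) = - 6 \cdot 2 Y 2 Y = - 6 \cdot 4 Y^{2} = - 24 Y^{2}$)
$A{\left(U{\left(x \right)} \right)} \left(-1974\right) = - 24 \left(-5\right)^{2} \left(-1974\right) = \left(-24\right) 25 \left(-1974\right) = \left(-600\right) \left(-1974\right) = 1184400$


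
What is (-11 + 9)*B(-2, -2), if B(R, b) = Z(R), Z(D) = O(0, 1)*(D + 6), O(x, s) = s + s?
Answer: -16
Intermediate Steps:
O(x, s) = 2*s
Z(D) = 12 + 2*D (Z(D) = (2*1)*(D + 6) = 2*(6 + D) = 12 + 2*D)
B(R, b) = 12 + 2*R
(-11 + 9)*B(-2, -2) = (-11 + 9)*(12 + 2*(-2)) = -2*(12 - 4) = -2*8 = -16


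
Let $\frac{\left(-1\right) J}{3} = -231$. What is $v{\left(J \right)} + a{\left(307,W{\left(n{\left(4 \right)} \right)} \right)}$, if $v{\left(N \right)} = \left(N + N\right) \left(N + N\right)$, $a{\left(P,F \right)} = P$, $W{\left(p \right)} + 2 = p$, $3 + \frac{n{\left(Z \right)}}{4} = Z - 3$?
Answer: $1921303$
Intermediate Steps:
$n{\left(Z \right)} = -24 + 4 Z$ ($n{\left(Z \right)} = -12 + 4 \left(Z - 3\right) = -12 + 4 \left(-3 + Z\right) = -12 + \left(-12 + 4 Z\right) = -24 + 4 Z$)
$W{\left(p \right)} = -2 + p$
$J = 693$ ($J = \left(-3\right) \left(-231\right) = 693$)
$v{\left(N \right)} = 4 N^{2}$ ($v{\left(N \right)} = 2 N 2 N = 4 N^{2}$)
$v{\left(J \right)} + a{\left(307,W{\left(n{\left(4 \right)} \right)} \right)} = 4 \cdot 693^{2} + 307 = 4 \cdot 480249 + 307 = 1920996 + 307 = 1921303$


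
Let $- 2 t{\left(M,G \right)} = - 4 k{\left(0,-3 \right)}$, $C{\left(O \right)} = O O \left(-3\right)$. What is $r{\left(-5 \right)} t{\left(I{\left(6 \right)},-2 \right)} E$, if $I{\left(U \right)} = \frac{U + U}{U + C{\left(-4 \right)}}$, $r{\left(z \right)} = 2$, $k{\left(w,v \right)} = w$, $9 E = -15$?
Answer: $0$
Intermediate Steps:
$E = - \frac{5}{3}$ ($E = \frac{1}{9} \left(-15\right) = - \frac{5}{3} \approx -1.6667$)
$C{\left(O \right)} = - 3 O^{2}$ ($C{\left(O \right)} = O^{2} \left(-3\right) = - 3 O^{2}$)
$I{\left(U \right)} = \frac{2 U}{-48 + U}$ ($I{\left(U \right)} = \frac{U + U}{U - 3 \left(-4\right)^{2}} = \frac{2 U}{U - 48} = \frac{2 U}{-48 + U}$)
$t{\left(M,G \right)} = 0$ ($t{\left(M,G \right)} = - \frac{\left(-4\right) 0}{2} = \left(- \frac{1}{2}\right) 0 = 0$)
$r{\left(-5 \right)} t{\left(I{\left(6 \right)},-2 \right)} E = 2 \cdot 0 \left(- \frac{5}{3}\right) = 0 \left(- \frac{5}{3}\right) = 0$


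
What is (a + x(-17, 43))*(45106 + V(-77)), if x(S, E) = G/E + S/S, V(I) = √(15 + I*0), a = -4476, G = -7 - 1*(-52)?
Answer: -8677492280/43 - 192380*√15/43 ≈ -2.0182e+8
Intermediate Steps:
G = 45 (G = -7 + 52 = 45)
V(I) = √15 (V(I) = √(15 + 0) = √15)
x(S, E) = 1 + 45/E (x(S, E) = 45/E + S/S = 45/E + 1 = 1 + 45/E)
(a + x(-17, 43))*(45106 + V(-77)) = (-4476 + (45 + 43)/43)*(45106 + √15) = (-4476 + (1/43)*88)*(45106 + √15) = (-4476 + 88/43)*(45106 + √15) = -192380*(45106 + √15)/43 = -8677492280/43 - 192380*√15/43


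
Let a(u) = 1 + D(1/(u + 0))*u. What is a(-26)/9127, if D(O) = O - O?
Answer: 1/9127 ≈ 0.00010956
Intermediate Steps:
D(O) = 0
a(u) = 1 (a(u) = 1 + 0*u = 1 + 0 = 1)
a(-26)/9127 = 1/9127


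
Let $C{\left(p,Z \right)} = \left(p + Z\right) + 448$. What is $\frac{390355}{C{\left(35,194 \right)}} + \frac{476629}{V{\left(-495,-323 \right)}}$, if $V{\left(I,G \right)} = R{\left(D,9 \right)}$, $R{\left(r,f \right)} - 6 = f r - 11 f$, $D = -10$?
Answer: $- \frac{251242868}{123891} \approx -2027.9$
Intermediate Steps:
$C{\left(p,Z \right)} = 448 + Z + p$ ($C{\left(p,Z \right)} = \left(Z + p\right) + 448 = 448 + Z + p$)
$R{\left(r,f \right)} = 6 - 11 f + f r$ ($R{\left(r,f \right)} = 6 + \left(f r - 11 f\right) = 6 + \left(- 11 f + f r\right) = 6 - 11 f + f r$)
$V{\left(I,G \right)} = -183$ ($V{\left(I,G \right)} = 6 - 99 + 9 \left(-10\right) = 6 - 99 - 90 = -183$)
$\frac{390355}{C{\left(35,194 \right)}} + \frac{476629}{V{\left(-495,-323 \right)}} = \frac{390355}{448 + 194 + 35} + \frac{476629}{-183} = \frac{390355}{677} + 476629 \left(- \frac{1}{183}\right) = 390355 \cdot \frac{1}{677} - \frac{476629}{183} = \frac{390355}{677} - \frac{476629}{183} = - \frac{251242868}{123891}$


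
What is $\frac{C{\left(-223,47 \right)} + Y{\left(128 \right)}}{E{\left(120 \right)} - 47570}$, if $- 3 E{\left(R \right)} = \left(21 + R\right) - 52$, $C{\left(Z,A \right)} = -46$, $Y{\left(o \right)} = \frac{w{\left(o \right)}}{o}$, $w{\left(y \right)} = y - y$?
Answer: $\frac{138}{142799} \approx 0.00096639$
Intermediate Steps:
$w{\left(y \right)} = 0$
$Y{\left(o \right)} = 0$ ($Y{\left(o \right)} = \frac{0}{o} = 0$)
$E{\left(R \right)} = \frac{31}{3} - \frac{R}{3}$ ($E{\left(R \right)} = - \frac{\left(21 + R\right) - 52}{3} = - \frac{-31 + R}{3} = \frac{31}{3} - \frac{R}{3}$)
$\frac{C{\left(-223,47 \right)} + Y{\left(128 \right)}}{E{\left(120 \right)} - 47570} = \frac{-46 + 0}{\left(\frac{31}{3} - 40\right) - 47570} = - \frac{46}{\left(\frac{31}{3} - 40\right) - 47570} = - \frac{46}{- \frac{89}{3} - 47570} = - \frac{46}{- \frac{142799}{3}} = \left(-46\right) \left(- \frac{3}{142799}\right) = \frac{138}{142799}$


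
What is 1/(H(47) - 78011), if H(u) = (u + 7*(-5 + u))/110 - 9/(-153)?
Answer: -170/13261333 ≈ -1.2819e-5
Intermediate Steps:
H(u) = -97/374 + 4*u/55 (H(u) = (u + (-35 + 7*u))*(1/110) - 9*(-1/153) = (-35 + 8*u)*(1/110) + 1/17 = (-7/22 + 4*u/55) + 1/17 = -97/374 + 4*u/55)
1/(H(47) - 78011) = 1/((-97/374 + (4/55)*47) - 78011) = 1/((-97/374 + 188/55) - 78011) = 1/(537/170 - 78011) = 1/(-13261333/170) = -170/13261333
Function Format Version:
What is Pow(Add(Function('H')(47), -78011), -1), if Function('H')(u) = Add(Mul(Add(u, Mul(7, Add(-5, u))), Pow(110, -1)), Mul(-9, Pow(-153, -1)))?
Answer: Rational(-170, 13261333) ≈ -1.2819e-5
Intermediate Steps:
Function('H')(u) = Add(Rational(-97, 374), Mul(Rational(4, 55), u)) (Function('H')(u) = Add(Mul(Add(u, Add(-35, Mul(7, u))), Rational(1, 110)), Mul(-9, Rational(-1, 153))) = Add(Mul(Add(-35, Mul(8, u)), Rational(1, 110)), Rational(1, 17)) = Add(Add(Rational(-7, 22), Mul(Rational(4, 55), u)), Rational(1, 17)) = Add(Rational(-97, 374), Mul(Rational(4, 55), u)))
Pow(Add(Function('H')(47), -78011), -1) = Pow(Add(Add(Rational(-97, 374), Mul(Rational(4, 55), 47)), -78011), -1) = Pow(Add(Add(Rational(-97, 374), Rational(188, 55)), -78011), -1) = Pow(Add(Rational(537, 170), -78011), -1) = Pow(Rational(-13261333, 170), -1) = Rational(-170, 13261333)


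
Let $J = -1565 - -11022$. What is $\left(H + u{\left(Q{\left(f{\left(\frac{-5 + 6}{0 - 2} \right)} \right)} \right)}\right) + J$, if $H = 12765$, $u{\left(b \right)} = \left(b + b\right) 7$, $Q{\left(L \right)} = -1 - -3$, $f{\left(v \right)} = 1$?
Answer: $22250$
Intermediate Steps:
$Q{\left(L \right)} = 2$ ($Q{\left(L \right)} = -1 + 3 = 2$)
$J = 9457$ ($J = -1565 + 11022 = 9457$)
$u{\left(b \right)} = 14 b$ ($u{\left(b \right)} = 2 b 7 = 14 b$)
$\left(H + u{\left(Q{\left(f{\left(\frac{-5 + 6}{0 - 2} \right)} \right)} \right)}\right) + J = \left(12765 + 14 \cdot 2\right) + 9457 = \left(12765 + 28\right) + 9457 = 12793 + 9457 = 22250$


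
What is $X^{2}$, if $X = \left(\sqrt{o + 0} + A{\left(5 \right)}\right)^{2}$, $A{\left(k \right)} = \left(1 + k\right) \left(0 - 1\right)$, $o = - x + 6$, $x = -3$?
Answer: $81$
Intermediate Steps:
$o = 9$ ($o = \left(-1\right) \left(-3\right) + 6 = 3 + 6 = 9$)
$A{\left(k \right)} = -1 - k$ ($A{\left(k \right)} = \left(1 + k\right) \left(-1\right) = -1 - k$)
$X = 9$ ($X = \left(\sqrt{9 + 0} - 6\right)^{2} = \left(\sqrt{9} - 6\right)^{2} = \left(3 - 6\right)^{2} = \left(-3\right)^{2} = 9$)
$X^{2} = 9^{2} = 81$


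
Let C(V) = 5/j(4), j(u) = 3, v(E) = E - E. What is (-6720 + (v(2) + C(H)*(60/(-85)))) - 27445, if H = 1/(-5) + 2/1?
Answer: -580825/17 ≈ -34166.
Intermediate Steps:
v(E) = 0
H = 9/5 (H = 1*(-⅕) + 2*1 = -⅕ + 2 = 9/5 ≈ 1.8000)
C(V) = 5/3
(-6720 + (v(2) + C(H)*(60/(-85)))) - 27445 = (-6720 + (0 + 5*(60/(-85))/3)) - 27445 = (-6720 + (0 + 5*(60*(-1/85))/3)) - 27445 = (-6720 + (0 + (5/3)*(-12/17))) - 27445 = (-6720 + (0 - 20/17)) - 27445 = (-6720 - 20/17) - 27445 = -114260/17 - 27445 = -580825/17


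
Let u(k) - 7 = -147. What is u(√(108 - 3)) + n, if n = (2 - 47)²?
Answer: 1885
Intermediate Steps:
u(k) = -140 (u(k) = 7 - 147 = -140)
n = 2025 (n = (-45)² = 2025)
u(√(108 - 3)) + n = -140 + 2025 = 1885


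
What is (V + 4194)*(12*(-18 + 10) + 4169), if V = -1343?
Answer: 11612123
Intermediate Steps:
(V + 4194)*(12*(-18 + 10) + 4169) = (-1343 + 4194)*(12*(-18 + 10) + 4169) = 2851*(12*(-8) + 4169) = 2851*(-96 + 4169) = 2851*4073 = 11612123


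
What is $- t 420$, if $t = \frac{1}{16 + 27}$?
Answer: $- \frac{420}{43} \approx -9.7674$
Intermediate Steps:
$t = \frac{1}{43} \approx 0.023256$
$- t 420 = \left(-1\right) \frac{1}{43} \cdot 420 = \left(- \frac{1}{43}\right) 420 = - \frac{420}{43}$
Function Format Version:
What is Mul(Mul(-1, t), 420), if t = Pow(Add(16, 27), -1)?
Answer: Rational(-420, 43) ≈ -9.7674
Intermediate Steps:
t = Rational(1, 43) (t = Pow(43, -1) = Rational(1, 43) ≈ 0.023256)
Mul(Mul(-1, t), 420) = Mul(Mul(-1, Rational(1, 43)), 420) = Mul(Rational(-1, 43), 420) = Rational(-420, 43)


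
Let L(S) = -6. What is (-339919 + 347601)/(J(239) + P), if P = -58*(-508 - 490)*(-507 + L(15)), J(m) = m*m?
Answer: -7682/29637371 ≈ -0.00025920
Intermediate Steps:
J(m) = m**2
P = -29694492 (P = -58*(-508 - 490)*(-507 - 6) = -(-57884)*(-513) = -58*511974 = -29694492)
(-339919 + 347601)/(J(239) + P) = (-339919 + 347601)/(239**2 - 29694492) = 7682/(57121 - 29694492) = 7682/(-29637371) = 7682*(-1/29637371) = -7682/29637371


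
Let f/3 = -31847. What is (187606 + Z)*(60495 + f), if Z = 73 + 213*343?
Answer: -9137823948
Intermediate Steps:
Z = 73132 (Z = 73 + 73059 = 73132)
f = -95541 (f = 3*(-31847) = -95541)
(187606 + Z)*(60495 + f) = (187606 + 73132)*(60495 - 95541) = 260738*(-35046) = -9137823948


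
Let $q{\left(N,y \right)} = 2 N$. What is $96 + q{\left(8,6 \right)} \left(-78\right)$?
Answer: $-1152$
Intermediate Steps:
$96 + q{\left(8,6 \right)} \left(-78\right) = 96 + 2 \cdot 8 \left(-78\right) = 96 + 16 \left(-78\right) = 96 - 1248 = -1152$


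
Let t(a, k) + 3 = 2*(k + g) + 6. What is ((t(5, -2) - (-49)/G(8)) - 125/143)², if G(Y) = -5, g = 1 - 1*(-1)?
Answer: 30107169/511225 ≈ 58.892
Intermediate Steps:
g = 2 (g = 1 + 1 = 2)
t(a, k) = 7 + 2*k (t(a, k) = -3 + (2*(k + 2) + 6) = -3 + (2*(2 + k) + 6) = -3 + ((4 + 2*k) + 6) = -3 + (10 + 2*k) = 7 + 2*k)
((t(5, -2) - (-49)/G(8)) - 125/143)² = (((7 + 2*(-2)) - (-49)/(-5)) - 125/143)² = (((7 - 4) - (-49)*(-1)/5) - 125/143)² = ((3 - 1*49/5) - 1*125/143)² = ((3 - 49/5) - 125/143)² = (-34/5 - 125/143)² = (-5487/715)² = 30107169/511225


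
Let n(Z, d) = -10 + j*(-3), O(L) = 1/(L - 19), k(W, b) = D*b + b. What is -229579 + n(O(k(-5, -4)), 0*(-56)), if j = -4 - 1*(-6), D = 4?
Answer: -229595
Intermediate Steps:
j = 2 (j = -4 + 6 = 2)
k(W, b) = 5*b (k(W, b) = 4*b + b = 5*b)
O(L) = 1/(-19 + L)
n(Z, d) = -16 (n(Z, d) = -10 + 2*(-3) = -10 - 6 = -16)
-229579 + n(O(k(-5, -4)), 0*(-56)) = -229579 - 16 = -229595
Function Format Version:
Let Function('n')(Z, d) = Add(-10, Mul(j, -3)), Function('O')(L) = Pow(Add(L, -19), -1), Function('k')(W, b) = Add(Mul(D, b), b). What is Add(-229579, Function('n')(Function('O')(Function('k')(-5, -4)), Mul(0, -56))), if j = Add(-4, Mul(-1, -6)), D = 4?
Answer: -229595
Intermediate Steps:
j = 2 (j = Add(-4, 6) = 2)
Function('k')(W, b) = Mul(5, b) (Function('k')(W, b) = Add(Mul(4, b), b) = Mul(5, b))
Function('O')(L) = Pow(Add(-19, L), -1)
Function('n')(Z, d) = -16 (Function('n')(Z, d) = Add(-10, Mul(2, -3)) = Add(-10, -6) = -16)
Add(-229579, Function('n')(Function('O')(Function('k')(-5, -4)), Mul(0, -56))) = Add(-229579, -16) = -229595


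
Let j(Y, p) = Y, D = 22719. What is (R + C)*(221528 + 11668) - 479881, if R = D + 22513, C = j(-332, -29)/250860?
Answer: 220494260008099/20905 ≈ 1.0547e+10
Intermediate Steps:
C = -83/62715 (C = -332/250860 = -332*1/250860 = -83/62715 ≈ -0.0013234)
R = 45232 (R = 22719 + 22513 = 45232)
(R + C)*(221528 + 11668) - 479881 = (45232 - 83/62715)*(221528 + 11668) - 479881 = (2836724797/62715)*233196 - 479881 = 220504291920404/20905 - 479881 = 220494260008099/20905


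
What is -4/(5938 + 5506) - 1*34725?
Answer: -99348226/2861 ≈ -34725.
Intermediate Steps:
-4/(5938 + 5506) - 1*34725 = -4/11444 - 34725 = -4*1/11444 - 34725 = -1/2861 - 34725 = -99348226/2861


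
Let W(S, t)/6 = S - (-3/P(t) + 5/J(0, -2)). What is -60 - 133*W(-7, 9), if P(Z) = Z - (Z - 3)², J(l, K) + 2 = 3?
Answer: 28814/3 ≈ 9604.7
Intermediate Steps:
J(l, K) = 1 (J(l, K) = -2 + 3 = 1)
P(Z) = Z - (-3 + Z)²
W(S, t) = -30 + 6*S + 18/(t - (-3 + t)²) (W(S, t) = 6*(S - (-3/(t - (-3 + t)²) + 5/1)) = 6*(S - (-3/(t - (-3 + t)²) + 5*1)) = 6*(S - (-3/(t - (-3 + t)²) + 5)) = 6*(S - (5 - 3/(t - (-3 + t)²))) = 6*(S + (-5 + 3/(t - (-3 + t)²))) = 6*(-5 + S + 3/(t - (-3 + t)²)) = -30 + 6*S + 18/(t - (-3 + t)²))
-60 - 133*W(-7, 9) = -60 - 798*(3 + (-5 - 7)*(9 - (-3 + 9)²))/(9 - (-3 + 9)²) = -60 - 798*(3 - 12*(9 - 1*6²))/(9 - 1*6²) = -60 - 798*(3 - 12*(9 - 1*36))/(9 - 1*36) = -60 - 798*(3 - 12*(9 - 36))/(9 - 36) = -60 - 798*(3 - 12*(-27))/(-27) = -60 - 798*(-1)*(3 + 324)/27 = -60 - 798*(-1)*327/27 = -60 - 133*(-218/3) = -60 + 28994/3 = 28814/3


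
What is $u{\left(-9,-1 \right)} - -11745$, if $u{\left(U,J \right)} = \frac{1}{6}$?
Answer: $\frac{70471}{6} \approx 11745.0$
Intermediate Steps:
$u{\left(U,J \right)} = \frac{1}{6}$
$u{\left(-9,-1 \right)} - -11745 = \frac{1}{6} - -11745 = \frac{1}{6} + 11745 = \frac{70471}{6}$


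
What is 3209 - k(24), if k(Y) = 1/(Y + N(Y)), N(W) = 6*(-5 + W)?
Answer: 442841/138 ≈ 3209.0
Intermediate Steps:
N(W) = -30 + 6*W
k(Y) = 1/(-30 + 7*Y) (k(Y) = 1/(Y + (-30 + 6*Y)) = 1/(-30 + 7*Y))
3209 - k(24) = 3209 - 1/(-30 + 7*24) = 3209 - 1/(-30 + 168) = 3209 - 1/138 = 442841/138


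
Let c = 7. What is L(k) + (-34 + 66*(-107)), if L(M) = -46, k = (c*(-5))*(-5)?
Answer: -7142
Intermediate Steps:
k = 175 (k = (7*(-5))*(-5) = -35*(-5) = 175)
L(k) + (-34 + 66*(-107)) = -46 + (-34 + 66*(-107)) = -46 + (-34 - 7062) = -46 - 7096 = -7142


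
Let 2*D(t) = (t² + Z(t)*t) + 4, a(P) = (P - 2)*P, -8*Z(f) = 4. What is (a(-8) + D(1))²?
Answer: 108241/16 ≈ 6765.1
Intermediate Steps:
Z(f) = -½ (Z(f) = -⅛*4 = -½)
a(P) = P*(-2 + P) (a(P) = (-2 + P)*P = P*(-2 + P))
D(t) = 2 + t²/2 - t/4 (D(t) = ((t² - t/2) + 4)/2 = (4 + t² - t/2)/2 = 2 + t²/2 - t/4)
(a(-8) + D(1))² = (-8*(-2 - 8) + (2 + (½)*1² - ¼*1))² = (-8*(-10) + (2 + (½)*1 - ¼))² = (80 + (2 + ½ - ¼))² = (80 + 9/4)² = (329/4)² = 108241/16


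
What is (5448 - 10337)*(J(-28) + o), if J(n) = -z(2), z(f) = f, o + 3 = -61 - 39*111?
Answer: 21487155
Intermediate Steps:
o = -4393 (o = -3 + (-61 - 39*111) = -3 + (-61 - 4329) = -3 - 4390 = -4393)
J(n) = -2 (J(n) = -1*2 = -2)
(5448 - 10337)*(J(-28) + o) = (5448 - 10337)*(-2 - 4393) = -4889*(-4395) = 21487155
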